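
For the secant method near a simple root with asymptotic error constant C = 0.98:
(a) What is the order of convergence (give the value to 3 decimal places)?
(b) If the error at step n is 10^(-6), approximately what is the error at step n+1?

(a) Secant method has superlinear convergence with order φ = (1+√5)/2 ≈ 1.618.
    This means |e_{n+1}| ≈ C|e_n|^1.618.

(b) With |e_n| = 10^(-6) and C = 0.98:
    |e_{n+1}| ≈ 0.98 × (10^(-6))^1.618 = 0.98 × 10^(-9.71)

(a) ≈ 1.618 (golden ratio); (b) |e_{n+1}| ≈ 1.919e-10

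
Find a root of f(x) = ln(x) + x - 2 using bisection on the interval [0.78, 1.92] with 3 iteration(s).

f(x) = ln(x) + x - 2
Initial interval: [0.78, 1.92]

Iteration 1:
  c_1 = (0.780000 + 1.920000)/2 = 1.350000
  f(c_1) = f(1.350000) = -0.349895
  f(a) × f(c) ≥ 0, new interval: [1.350000, 1.920000]
Iteration 2:
  c_2 = (1.350000 + 1.920000)/2 = 1.635000
  f(c_2) = f(1.635000) = 0.126643
  f(a) × f(c) < 0, new interval: [1.350000, 1.635000]
Iteration 3:
  c_3 = (1.350000 + 1.635000)/2 = 1.492500
  f(c_3) = f(1.492500) = -0.107047
  f(a) × f(c) ≥ 0, new interval: [1.492500, 1.635000]

After 3 iteration(s), the approximation is c_3 = 1.492500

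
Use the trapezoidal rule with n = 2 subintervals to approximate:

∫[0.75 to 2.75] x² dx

f(x) = x²
a = 0.75, b = 2.75, n = 2
h = (b - a)/n = 1.000000

Trapezoidal rule: (h/2)[f(x₀) + 2f(x₁) + 2f(x₂) + ... + f(xₙ)]

x_0 = 0.7500, f(x_0) = 0.562500, coefficient = 1
x_1 = 1.7500, f(x_1) = 3.062500, coefficient = 2
x_2 = 2.7500, f(x_2) = 7.562500, coefficient = 1

I ≈ (1.000000/2) × 14.250000 = 7.125000
Exact value: 6.791667
Error: 0.333333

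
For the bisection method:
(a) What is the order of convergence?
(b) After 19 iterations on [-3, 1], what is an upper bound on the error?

(a) Bisection has linear (order 1) convergence; the error is halved each step.

(b) Error bound = (b-a)/2^n = (1 - (-3))/2^{19}
    = 4/2^{19}

(a) 1 (linear); (b) error ≤ 7.63e-06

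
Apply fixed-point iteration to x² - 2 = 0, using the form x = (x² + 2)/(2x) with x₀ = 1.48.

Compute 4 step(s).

Equation: x² - 2 = 0
Fixed-point form: x = (x² + 2)/(2x)
x₀ = 1.48

x_1 = g(1.480000) = 1.415676
x_2 = g(1.415676) = 1.414214
x_3 = g(1.414214) = 1.414214
x_4 = g(1.414214) = 1.414214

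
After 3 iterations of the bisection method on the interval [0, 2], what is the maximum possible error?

Bisection error bound: |error| ≤ (b-a)/2^n
|error| ≤ (2 - 0)/2^3 = 2/2^3
|error| ≤ 0.2500000000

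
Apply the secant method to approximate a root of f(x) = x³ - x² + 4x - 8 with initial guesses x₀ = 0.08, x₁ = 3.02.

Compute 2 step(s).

f(x) = x³ - x² + 4x - 8
x₀ = 0.08, x₁ = 3.02

Secant formula: x_{n+1} = x_n - f(x_n)(x_n - x_{n-1})/(f(x_n) - f(x_{n-1}))

Iteration 1:
  f(0.080000) = -7.685888
  f(3.020000) = 22.503208
  x_2 = 3.020000 - 22.503208×(3.020000 - 0.080000)/(22.503208 - (-7.685888))
       = 0.828499
Iteration 2:
  f(3.020000) = 22.503208
  f(0.828499) = -4.803724
  x_3 = 0.828499 - (-4.803724)×(0.828499 - 3.020000)/(-4.803724 - 22.503208)
       = 1.214019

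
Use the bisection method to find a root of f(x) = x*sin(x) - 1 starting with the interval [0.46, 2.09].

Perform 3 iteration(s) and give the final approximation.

f(x) = x*sin(x) - 1
Initial interval: [0.46, 2.09]

Iteration 1:
  c_1 = (0.460000 + 2.090000)/2 = 1.275000
  f(c_1) = f(1.275000) = 0.219627
  f(a) × f(c) < 0, new interval: [0.460000, 1.275000]
Iteration 2:
  c_2 = (0.460000 + 1.275000)/2 = 0.867500
  f(c_2) = f(0.867500) = -0.338345
  f(a) × f(c) ≥ 0, new interval: [0.867500, 1.275000]
Iteration 3:
  c_3 = (0.867500 + 1.275000)/2 = 1.071250
  f(c_3) = f(1.071250) = -0.059657
  f(a) × f(c) ≥ 0, new interval: [1.071250, 1.275000]

After 3 iteration(s), the approximation is c_3 = 1.071250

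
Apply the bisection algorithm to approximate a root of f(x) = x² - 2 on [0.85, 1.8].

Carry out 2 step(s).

f(x) = x² - 2
Initial interval: [0.85, 1.8]

Iteration 1:
  c_1 = (0.850000 + 1.800000)/2 = 1.325000
  f(c_1) = f(1.325000) = -0.244375
  f(a) × f(c) ≥ 0, new interval: [1.325000, 1.800000]
Iteration 2:
  c_2 = (1.325000 + 1.800000)/2 = 1.562500
  f(c_2) = f(1.562500) = 0.441406
  f(a) × f(c) < 0, new interval: [1.325000, 1.562500]

After 2 iteration(s), the approximation is c_2 = 1.562500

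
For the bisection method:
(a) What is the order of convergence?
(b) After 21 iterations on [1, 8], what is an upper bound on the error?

(a) Bisection has linear (order 1) convergence; the error is halved each step.

(b) Error bound = (b-a)/2^n = (8 - 1)/2^{21}
    = 7/2^{21}

(a) 1 (linear); (b) error ≤ 3.34e-06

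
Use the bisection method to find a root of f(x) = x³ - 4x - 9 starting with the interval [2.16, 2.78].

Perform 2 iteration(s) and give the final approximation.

f(x) = x³ - 4x - 9
Initial interval: [2.16, 2.78]

Iteration 1:
  c_1 = (2.160000 + 2.780000)/2 = 2.470000
  f(c_1) = f(2.470000) = -3.810777
  f(a) × f(c) ≥ 0, new interval: [2.470000, 2.780000]
Iteration 2:
  c_2 = (2.470000 + 2.780000)/2 = 2.625000
  f(c_2) = f(2.625000) = -1.412109
  f(a) × f(c) ≥ 0, new interval: [2.625000, 2.780000]

After 2 iteration(s), the approximation is c_2 = 2.625000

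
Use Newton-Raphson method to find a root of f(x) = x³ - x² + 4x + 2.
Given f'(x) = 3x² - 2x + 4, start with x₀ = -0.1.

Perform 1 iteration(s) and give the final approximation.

f(x) = x³ - x² + 4x + 2
f'(x) = 3x² - 2x + 4
x₀ = -0.1

Newton-Raphson formula: x_{n+1} = x_n - f(x_n)/f'(x_n)

Iteration 1:
  f(-0.100000) = 1.589000
  f'(-0.100000) = 4.230000
  x_1 = -0.100000 - 1.589000/4.230000 = -0.475650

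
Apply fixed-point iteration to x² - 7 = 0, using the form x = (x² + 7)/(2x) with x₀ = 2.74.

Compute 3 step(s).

Equation: x² - 7 = 0
Fixed-point form: x = (x² + 7)/(2x)
x₀ = 2.74

x_1 = g(2.740000) = 2.647372
x_2 = g(2.647372) = 2.645752
x_3 = g(2.645752) = 2.645751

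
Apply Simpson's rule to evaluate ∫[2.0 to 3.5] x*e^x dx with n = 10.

f(x) = x*e^x
a = 2.0, b = 3.5, n = 10
h = (b - a)/n = 0.150000

Simpson's rule: (h/3)[f(x₀) + 4f(x₁) + 2f(x₂) + ... + f(xₙ)]

x_0 = 2.0000, f(x_0) = 14.778112, coefficient = 1
x_1 = 2.1500, f(x_1) = 18.457446, coefficient = 4
x_2 = 2.3000, f(x_2) = 22.940620, coefficient = 2
x_3 = 2.4500, f(x_3) = 28.391449, coefficient = 4
x_4 = 2.6000, f(x_4) = 35.005719, coefficient = 2
x_5 = 2.7500, f(x_5) = 43.017238, coefficient = 4
x_6 = 2.9000, f(x_6) = 52.705022, coefficient = 2
x_7 = 3.0500, f(x_7) = 64.401800, coefficient = 4
x_8 = 3.2000, f(x_8) = 78.504097, coefficient = 2
x_9 = 3.3500, f(x_9) = 95.484158, coefficient = 4
x_10 = 3.5000, f(x_10) = 115.904082, coefficient = 1

I ≈ (0.150000/3) × 1508.001471 = 75.400074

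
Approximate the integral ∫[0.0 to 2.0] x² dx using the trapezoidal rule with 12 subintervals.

f(x) = x²
a = 0.0, b = 2.0, n = 12
h = (b - a)/n = 0.166667

Trapezoidal rule: (h/2)[f(x₀) + 2f(x₁) + 2f(x₂) + ... + f(xₙ)]

x_0 = 0.0000, f(x_0) = 0.000000, coefficient = 1
x_1 = 0.1667, f(x_1) = 0.027778, coefficient = 2
x_2 = 0.3333, f(x_2) = 0.111111, coefficient = 2
x_3 = 0.5000, f(x_3) = 0.250000, coefficient = 2
x_4 = 0.6667, f(x_4) = 0.444444, coefficient = 2
x_5 = 0.8333, f(x_5) = 0.694444, coefficient = 2
x_6 = 1.0000, f(x_6) = 1.000000, coefficient = 2
x_7 = 1.1667, f(x_7) = 1.361111, coefficient = 2
x_8 = 1.3333, f(x_8) = 1.777778, coefficient = 2
x_9 = 1.5000, f(x_9) = 2.250000, coefficient = 2
x_10 = 1.6667, f(x_10) = 2.777778, coefficient = 2
x_11 = 1.8333, f(x_11) = 3.361111, coefficient = 2
x_12 = 2.0000, f(x_12) = 4.000000, coefficient = 1

I ≈ (0.166667/2) × 32.111111 = 2.675926
Exact value: 2.666667
Error: 0.009259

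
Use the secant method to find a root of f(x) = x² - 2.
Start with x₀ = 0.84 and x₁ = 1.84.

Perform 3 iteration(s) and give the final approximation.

f(x) = x² - 2
x₀ = 0.84, x₁ = 1.84

Secant formula: x_{n+1} = x_n - f(x_n)(x_n - x_{n-1})/(f(x_n) - f(x_{n-1}))

Iteration 1:
  f(0.840000) = -1.294400
  f(1.840000) = 1.385600
  x_2 = 1.840000 - 1.385600×(1.840000 - 0.840000)/(1.385600 - (-1.294400))
       = 1.322985
Iteration 2:
  f(1.840000) = 1.385600
  f(1.322985) = -0.249710
  x_3 = 1.322985 - (-0.249710)×(1.322985 - 1.840000)/(-0.249710 - 1.385600)
       = 1.401933
Iteration 3:
  f(1.322985) = -0.249710
  f(1.401933) = -0.034584
  x_4 = 1.401933 - (-0.034584)×(1.401933 - 1.322985)/(-0.034584 - (-0.249710))
       = 1.414625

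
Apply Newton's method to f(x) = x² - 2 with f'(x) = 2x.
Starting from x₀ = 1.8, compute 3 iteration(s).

f(x) = x² - 2
f'(x) = 2x
x₀ = 1.8

Newton-Raphson formula: x_{n+1} = x_n - f(x_n)/f'(x_n)

Iteration 1:
  f(1.800000) = 1.240000
  f'(1.800000) = 3.600000
  x_1 = 1.800000 - 1.240000/3.600000 = 1.455556
Iteration 2:
  f(1.455556) = 0.118642
  f'(1.455556) = 2.911111
  x_2 = 1.455556 - 0.118642/2.911111 = 1.414801
Iteration 3:
  f(1.414801) = 0.001661
  f'(1.414801) = 2.829601
  x_3 = 1.414801 - 0.001661/2.829601 = 1.414214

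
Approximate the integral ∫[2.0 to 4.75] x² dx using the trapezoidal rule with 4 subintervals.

f(x) = x²
a = 2.0, b = 4.75, n = 4
h = (b - a)/n = 0.687500

Trapezoidal rule: (h/2)[f(x₀) + 2f(x₁) + 2f(x₂) + ... + f(xₙ)]

x_0 = 2.0000, f(x_0) = 4.000000, coefficient = 1
x_1 = 2.6875, f(x_1) = 7.222656, coefficient = 2
x_2 = 3.3750, f(x_2) = 11.390625, coefficient = 2
x_3 = 4.0625, f(x_3) = 16.503906, coefficient = 2
x_4 = 4.7500, f(x_4) = 22.562500, coefficient = 1

I ≈ (0.687500/2) × 96.796875 = 33.273926
Exact value: 33.057292
Error: 0.216634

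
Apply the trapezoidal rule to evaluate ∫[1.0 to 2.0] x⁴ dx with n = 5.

f(x) = x⁴
a = 1.0, b = 2.0, n = 5
h = (b - a)/n = 0.200000

Trapezoidal rule: (h/2)[f(x₀) + 2f(x₁) + 2f(x₂) + ... + f(xₙ)]

x_0 = 1.0000, f(x_0) = 1.000000, coefficient = 1
x_1 = 1.2000, f(x_1) = 2.073600, coefficient = 2
x_2 = 1.4000, f(x_2) = 3.841600, coefficient = 2
x_3 = 1.6000, f(x_3) = 6.553600, coefficient = 2
x_4 = 1.8000, f(x_4) = 10.497600, coefficient = 2
x_5 = 2.0000, f(x_5) = 16.000000, coefficient = 1

I ≈ (0.200000/2) × 62.932800 = 6.293280
Exact value: 6.200000
Error: 0.093280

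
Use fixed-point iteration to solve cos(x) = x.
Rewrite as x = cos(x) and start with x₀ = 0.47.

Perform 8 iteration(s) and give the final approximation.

Equation: cos(x) = x
Fixed-point form: x = cos(x)
x₀ = 0.47

x_1 = g(0.470000) = 0.891568
x_2 = g(0.891568) = 0.628193
x_3 = g(0.628193) = 0.809091
x_4 = g(0.809091) = 0.690157
x_5 = g(0.690157) = 0.771146
x_6 = g(0.771146) = 0.717112
x_7 = g(0.717112) = 0.753707
x_8 = g(0.753707) = 0.729157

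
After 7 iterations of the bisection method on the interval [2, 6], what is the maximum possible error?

Bisection error bound: |error| ≤ (b-a)/2^n
|error| ≤ (6 - 2)/2^7 = 4/2^7
|error| ≤ 0.0312500000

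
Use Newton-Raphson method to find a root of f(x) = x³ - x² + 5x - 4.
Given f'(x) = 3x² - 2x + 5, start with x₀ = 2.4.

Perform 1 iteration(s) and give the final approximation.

f(x) = x³ - x² + 5x - 4
f'(x) = 3x² - 2x + 5
x₀ = 2.4

Newton-Raphson formula: x_{n+1} = x_n - f(x_n)/f'(x_n)

Iteration 1:
  f(2.400000) = 16.064000
  f'(2.400000) = 17.480000
  x_1 = 2.400000 - 16.064000/17.480000 = 1.481007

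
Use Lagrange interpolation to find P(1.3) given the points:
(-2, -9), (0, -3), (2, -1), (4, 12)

Lagrange interpolation formula:
P(x) = Σ yᵢ × Lᵢ(x)
where Lᵢ(x) = Π_{j≠i} (x - xⱼ)/(xᵢ - xⱼ)

L_0(1.3) = (1.3 - 0)/(-2 - 0) × (1.3 - 2)/(-2 - 2) × (1.3 - 4)/(-2 - 4) = -0.051187
L_1(1.3) = (1.3 - (-2))/(0 - (-2)) × (1.3 - 2)/(0 - 2) × (1.3 - 4)/(0 - 4) = 0.389812
L_2(1.3) = (1.3 - (-2))/(2 - (-2)) × (1.3 - 0)/(2 - 0) × (1.3 - 4)/(2 - 4) = 0.723938
L_3(1.3) = (1.3 - (-2))/(4 - (-2)) × (1.3 - 0)/(4 - 0) × (1.3 - 2)/(4 - 2) = -0.062562

P(1.3) = (-9)×L_0(1.3) + (-3)×L_1(1.3) + (-1)×L_2(1.3) + 12×L_3(1.3)
P(1.3) = -2.183438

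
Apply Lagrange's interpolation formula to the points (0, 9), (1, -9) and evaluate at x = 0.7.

Lagrange interpolation formula:
P(x) = Σ yᵢ × Lᵢ(x)
where Lᵢ(x) = Π_{j≠i} (x - xⱼ)/(xᵢ - xⱼ)

L_0(0.7) = (0.7 - 1)/(0 - 1) = 0.300000
L_1(0.7) = (0.7 - 0)/(1 - 0) = 0.700000

P(0.7) = 9×L_0(0.7) + (-9)×L_1(0.7)
P(0.7) = -3.600000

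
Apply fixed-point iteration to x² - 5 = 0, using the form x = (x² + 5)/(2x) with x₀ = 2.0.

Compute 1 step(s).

Equation: x² - 5 = 0
Fixed-point form: x = (x² + 5)/(2x)
x₀ = 2.0

x_1 = g(2.000000) = 2.250000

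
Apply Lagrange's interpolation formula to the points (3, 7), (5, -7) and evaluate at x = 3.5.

Lagrange interpolation formula:
P(x) = Σ yᵢ × Lᵢ(x)
where Lᵢ(x) = Π_{j≠i} (x - xⱼ)/(xᵢ - xⱼ)

L_0(3.5) = (3.5 - 5)/(3 - 5) = 0.750000
L_1(3.5) = (3.5 - 3)/(5 - 3) = 0.250000

P(3.5) = 7×L_0(3.5) + (-7)×L_1(3.5)
P(3.5) = 3.500000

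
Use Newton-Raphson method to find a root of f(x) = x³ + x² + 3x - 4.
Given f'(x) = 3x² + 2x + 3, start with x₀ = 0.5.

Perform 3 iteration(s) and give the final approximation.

f(x) = x³ + x² + 3x - 4
f'(x) = 3x² + 2x + 3
x₀ = 0.5

Newton-Raphson formula: x_{n+1} = x_n - f(x_n)/f'(x_n)

Iteration 1:
  f(0.500000) = -2.125000
  f'(0.500000) = 4.750000
  x_1 = 0.500000 - (-2.125000)/4.750000 = 0.947368
Iteration 2:
  f(0.947368) = 0.589882
  f'(0.947368) = 7.587258
  x_2 = 0.947368 - 0.589882/7.587258 = 0.869622
Iteration 3:
  f(0.869622) = 0.022754
  f'(0.869622) = 7.007971
  x_3 = 0.869622 - 0.022754/7.007971 = 0.866375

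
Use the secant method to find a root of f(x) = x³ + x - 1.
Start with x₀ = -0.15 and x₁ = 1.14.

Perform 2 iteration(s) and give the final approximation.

f(x) = x³ + x - 1
x₀ = -0.15, x₁ = 1.14

Secant formula: x_{n+1} = x_n - f(x_n)(x_n - x_{n-1})/(f(x_n) - f(x_{n-1}))

Iteration 1:
  f(-0.150000) = -1.153375
  f(1.140000) = 1.621544
  x_2 = 1.140000 - 1.621544×(1.140000 - (-0.150000))/(1.621544 - (-1.153375))
       = 0.386179
Iteration 2:
  f(1.140000) = 1.621544
  f(0.386179) = -0.556228
  x_3 = 0.386179 - (-0.556228)×(0.386179 - 1.140000)/(-0.556228 - 1.621544)
       = 0.578714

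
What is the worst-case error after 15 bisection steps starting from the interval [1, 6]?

Bisection error bound: |error| ≤ (b-a)/2^n
|error| ≤ (6 - 1)/2^15 = 5/2^15
|error| ≤ 0.0001525879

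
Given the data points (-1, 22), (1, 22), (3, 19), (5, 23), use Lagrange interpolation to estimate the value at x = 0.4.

Lagrange interpolation formula:
P(x) = Σ yᵢ × Lᵢ(x)
where Lᵢ(x) = Π_{j≠i} (x - xⱼ)/(xᵢ - xⱼ)

L_0(0.4) = (0.4 - 1)/(-1 - 1) × (0.4 - 3)/(-1 - 3) × (0.4 - 5)/(-1 - 5) = 0.149500
L_1(0.4) = (0.4 - (-1))/(1 - (-1)) × (0.4 - 3)/(1 - 3) × (0.4 - 5)/(1 - 5) = 1.046500
L_2(0.4) = (0.4 - (-1))/(3 - (-1)) × (0.4 - 1)/(3 - 1) × (0.4 - 5)/(3 - 5) = -0.241500
L_3(0.4) = (0.4 - (-1))/(5 - (-1)) × (0.4 - 1)/(5 - 1) × (0.4 - 3)/(5 - 3) = 0.045500

P(0.4) = 22×L_0(0.4) + 22×L_1(0.4) + 19×L_2(0.4) + 23×L_3(0.4)
P(0.4) = 22.770000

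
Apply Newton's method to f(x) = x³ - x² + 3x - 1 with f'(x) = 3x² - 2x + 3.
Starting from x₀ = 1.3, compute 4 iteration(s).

f(x) = x³ - x² + 3x - 1
f'(x) = 3x² - 2x + 3
x₀ = 1.3

Newton-Raphson formula: x_{n+1} = x_n - f(x_n)/f'(x_n)

Iteration 1:
  f(1.300000) = 3.407000
  f'(1.300000) = 5.470000
  x_1 = 1.300000 - 3.407000/5.470000 = 0.677148
Iteration 2:
  f(0.677148) = 0.883407
  f'(0.677148) = 3.021292
  x_2 = 0.677148 - 0.883407/3.021292 = 0.384754
Iteration 3:
  f(0.384754) = 0.063184
  f'(0.384754) = 2.674599
  x_3 = 0.384754 - 0.063184/2.674599 = 0.361130
Iteration 4:
  f(0.361130) = 0.000073
  f'(0.361130) = 2.668985
  x_4 = 0.361130 - 0.000073/2.668985 = 0.361103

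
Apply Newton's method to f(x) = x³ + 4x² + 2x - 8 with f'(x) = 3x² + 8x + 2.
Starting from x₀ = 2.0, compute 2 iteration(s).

f(x) = x³ + 4x² + 2x - 8
f'(x) = 3x² + 8x + 2
x₀ = 2.0

Newton-Raphson formula: x_{n+1} = x_n - f(x_n)/f'(x_n)

Iteration 1:
  f(2.000000) = 20.000000
  f'(2.000000) = 30.000000
  x_1 = 2.000000 - 20.000000/30.000000 = 1.333333
Iteration 2:
  f(1.333333) = 4.148148
  f'(1.333333) = 18.000000
  x_2 = 1.333333 - 4.148148/18.000000 = 1.102881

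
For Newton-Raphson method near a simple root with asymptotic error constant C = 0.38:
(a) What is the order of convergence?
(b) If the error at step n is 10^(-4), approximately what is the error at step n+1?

(a) Newton-Raphson has quadratic (order 2) convergence near simple roots.
    This means |e_{n+1}| ≈ C|e_n|².

(b) With |e_n| = 10^(-4) and C = 0.38:
    |e_{n+1}| ≈ 0.38 × (10^(-4))² = 0.38 × 10^(-8)

(a) 2 (quadratic); (b) |e_{n+1}| ≈ 3.800e-09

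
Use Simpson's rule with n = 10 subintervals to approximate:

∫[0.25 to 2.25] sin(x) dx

f(x) = sin(x)
a = 0.25, b = 2.25, n = 10
h = (b - a)/n = 0.200000

Simpson's rule: (h/3)[f(x₀) + 4f(x₁) + 2f(x₂) + ... + f(xₙ)]

x_0 = 0.2500, f(x_0) = 0.247404, coefficient = 1
x_1 = 0.4500, f(x_1) = 0.434966, coefficient = 4
x_2 = 0.6500, f(x_2) = 0.605186, coefficient = 2
x_3 = 0.8500, f(x_3) = 0.751280, coefficient = 4
x_4 = 1.0500, f(x_4) = 0.867423, coefficient = 2
x_5 = 1.2500, f(x_5) = 0.948985, coefficient = 4
x_6 = 1.4500, f(x_6) = 0.992713, coefficient = 2
x_7 = 1.6500, f(x_7) = 0.996865, coefficient = 4
x_8 = 1.8500, f(x_8) = 0.961275, coefficient = 2
x_9 = 2.0500, f(x_9) = 0.887362, coefficient = 4
x_10 = 2.2500, f(x_10) = 0.778073, coefficient = 1

I ≈ (0.200000/3) × 23.956505 = 1.597100
Exact value: 1.597086
Error: 0.000014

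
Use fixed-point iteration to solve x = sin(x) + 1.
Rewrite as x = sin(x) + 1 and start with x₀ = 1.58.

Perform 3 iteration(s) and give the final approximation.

Equation: x = sin(x) + 1
Fixed-point form: x = sin(x) + 1
x₀ = 1.58

x_1 = g(1.580000) = 1.999958
x_2 = g(1.999958) = 1.909315
x_3 = g(1.909315) = 1.943248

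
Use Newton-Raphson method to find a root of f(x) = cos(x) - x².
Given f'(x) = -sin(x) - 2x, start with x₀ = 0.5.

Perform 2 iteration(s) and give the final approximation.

f(x) = cos(x) - x²
f'(x) = -sin(x) - 2x
x₀ = 0.5

Newton-Raphson formula: x_{n+1} = x_n - f(x_n)/f'(x_n)

Iteration 1:
  f(0.500000) = 0.627583
  f'(0.500000) = -1.479426
  x_1 = 0.500000 - 0.627583/(-1.479426) = 0.924207
Iteration 2:
  f(0.924207) = -0.251691
  f'(0.924207) = -2.646557
  x_2 = 0.924207 - (-0.251691)/(-2.646557) = 0.829106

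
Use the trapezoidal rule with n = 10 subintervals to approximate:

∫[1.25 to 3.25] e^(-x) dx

f(x) = e^(-x)
a = 1.25, b = 3.25, n = 10
h = (b - a)/n = 0.200000

Trapezoidal rule: (h/2)[f(x₀) + 2f(x₁) + 2f(x₂) + ... + f(xₙ)]

x_0 = 1.2500, f(x_0) = 0.286505, coefficient = 1
x_1 = 1.4500, f(x_1) = 0.234570, coefficient = 2
x_2 = 1.6500, f(x_2) = 0.192050, coefficient = 2
x_3 = 1.8500, f(x_3) = 0.157237, coefficient = 2
x_4 = 2.0500, f(x_4) = 0.128735, coefficient = 2
x_5 = 2.2500, f(x_5) = 0.105399, coefficient = 2
x_6 = 2.4500, f(x_6) = 0.086294, coefficient = 2
x_7 = 2.6500, f(x_7) = 0.070651, coefficient = 2
x_8 = 2.8500, f(x_8) = 0.057844, coefficient = 2
x_9 = 3.0500, f(x_9) = 0.047359, coefficient = 2
x_10 = 3.2500, f(x_10) = 0.038774, coefficient = 1

I ≈ (0.200000/2) × 2.485558 = 0.248556
Exact value: 0.247731
Error: 0.000825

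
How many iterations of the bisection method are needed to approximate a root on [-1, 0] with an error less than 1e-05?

We need (b-a)/2^n ≤ 1e-05
(0 - (-1))/2^n ≤ 1e-05
1/2^n ≤ 1e-05
2^n ≥ 100000
n ≥ log₂(100000) = 16.61
n ≥ 17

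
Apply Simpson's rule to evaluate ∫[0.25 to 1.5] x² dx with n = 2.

f(x) = x²
a = 0.25, b = 1.5, n = 2
h = (b - a)/n = 0.625000

Simpson's rule: (h/3)[f(x₀) + 4f(x₁) + 2f(x₂) + ... + f(xₙ)]

x_0 = 0.2500, f(x_0) = 0.062500, coefficient = 1
x_1 = 0.8750, f(x_1) = 0.765625, coefficient = 4
x_2 = 1.5000, f(x_2) = 2.250000, coefficient = 1

I ≈ (0.625000/3) × 5.375000 = 1.119792
Exact value: 1.119792
Error: 0.000000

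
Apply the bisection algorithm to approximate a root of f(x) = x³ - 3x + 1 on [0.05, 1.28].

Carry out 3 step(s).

f(x) = x³ - 3x + 1
Initial interval: [0.05, 1.28]

Iteration 1:
  c_1 = (0.050000 + 1.280000)/2 = 0.665000
  f(c_1) = f(0.665000) = -0.700920
  f(a) × f(c) < 0, new interval: [0.050000, 0.665000]
Iteration 2:
  c_2 = (0.050000 + 0.665000)/2 = 0.357500
  f(c_2) = f(0.357500) = -0.026809
  f(a) × f(c) < 0, new interval: [0.050000, 0.357500]
Iteration 3:
  c_3 = (0.050000 + 0.357500)/2 = 0.203750
  f(c_3) = f(0.203750) = 0.397208
  f(a) × f(c) ≥ 0, new interval: [0.203750, 0.357500]

After 3 iteration(s), the approximation is c_3 = 0.203750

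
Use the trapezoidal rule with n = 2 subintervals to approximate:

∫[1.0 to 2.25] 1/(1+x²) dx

f(x) = 1/(1+x²)
a = 1.0, b = 2.25, n = 2
h = (b - a)/n = 0.625000

Trapezoidal rule: (h/2)[f(x₀) + 2f(x₁) + 2f(x₂) + ... + f(xₙ)]

x_0 = 1.0000, f(x_0) = 0.500000, coefficient = 1
x_1 = 1.6250, f(x_1) = 0.274678, coefficient = 2
x_2 = 2.2500, f(x_2) = 0.164948, coefficient = 1

I ≈ (0.625000/2) × 1.214305 = 0.379470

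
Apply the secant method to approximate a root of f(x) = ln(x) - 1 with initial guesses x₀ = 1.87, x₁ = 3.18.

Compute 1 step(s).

f(x) = ln(x) - 1
x₀ = 1.87, x₁ = 3.18

Secant formula: x_{n+1} = x_n - f(x_n)(x_n - x_{n-1})/(f(x_n) - f(x_{n-1}))

Iteration 1:
  f(1.870000) = -0.374062
  f(3.180000) = 0.156881
  x_2 = 3.180000 - 0.156881×(3.180000 - 1.870000)/(0.156881 - (-0.374062))
       = 2.792926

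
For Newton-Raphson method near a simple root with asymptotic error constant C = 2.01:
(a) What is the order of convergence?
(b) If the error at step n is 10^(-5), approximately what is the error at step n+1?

(a) Newton-Raphson has quadratic (order 2) convergence near simple roots.
    This means |e_{n+1}| ≈ C|e_n|².

(b) With |e_n| = 10^(-5) and C = 2.01:
    |e_{n+1}| ≈ 2.01 × (10^(-5))² = 2.01 × 10^(-10)

(a) 2 (quadratic); (b) |e_{n+1}| ≈ 2.010e-10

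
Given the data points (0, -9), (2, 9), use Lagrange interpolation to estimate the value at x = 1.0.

Lagrange interpolation formula:
P(x) = Σ yᵢ × Lᵢ(x)
where Lᵢ(x) = Π_{j≠i} (x - xⱼ)/(xᵢ - xⱼ)

L_0(1.0) = (1.0 - 2)/(0 - 2) = 0.500000
L_1(1.0) = (1.0 - 0)/(2 - 0) = 0.500000

P(1.0) = (-9)×L_0(1.0) + 9×L_1(1.0)
P(1.0) = 0.000000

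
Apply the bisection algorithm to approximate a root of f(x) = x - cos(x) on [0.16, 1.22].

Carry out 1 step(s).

f(x) = x - cos(x)
Initial interval: [0.16, 1.22]

Iteration 1:
  c_1 = (0.160000 + 1.220000)/2 = 0.690000
  f(c_1) = f(0.690000) = -0.081246
  f(a) × f(c) ≥ 0, new interval: [0.690000, 1.220000]

After 1 iteration(s), the approximation is c_1 = 0.690000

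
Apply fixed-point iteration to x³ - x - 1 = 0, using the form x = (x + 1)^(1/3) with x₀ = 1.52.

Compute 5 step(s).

Equation: x³ - x - 1 = 0
Fixed-point form: x = (x + 1)^(1/3)
x₀ = 1.52

x_1 = g(1.520000) = 1.360818
x_2 = g(1.360818) = 1.331540
x_3 = g(1.331540) = 1.326013
x_4 = g(1.326013) = 1.324964
x_5 = g(1.324964) = 1.324765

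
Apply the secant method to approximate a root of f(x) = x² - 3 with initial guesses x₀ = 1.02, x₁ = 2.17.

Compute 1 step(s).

f(x) = x² - 3
x₀ = 1.02, x₁ = 2.17

Secant formula: x_{n+1} = x_n - f(x_n)(x_n - x_{n-1})/(f(x_n) - f(x_{n-1}))

Iteration 1:
  f(1.020000) = -1.959600
  f(2.170000) = 1.708900
  x_2 = 2.170000 - 1.708900×(2.170000 - 1.020000)/(1.708900 - (-1.959600))
       = 1.634295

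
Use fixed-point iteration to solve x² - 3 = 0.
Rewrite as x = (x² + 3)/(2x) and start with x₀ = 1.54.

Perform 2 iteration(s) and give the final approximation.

Equation: x² - 3 = 0
Fixed-point form: x = (x² + 3)/(2x)
x₀ = 1.54

x_1 = g(1.540000) = 1.744026
x_2 = g(1.744026) = 1.732092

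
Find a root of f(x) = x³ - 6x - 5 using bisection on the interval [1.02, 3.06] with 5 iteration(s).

f(x) = x³ - 6x - 5
Initial interval: [1.02, 3.06]

Iteration 1:
  c_1 = (1.020000 + 3.060000)/2 = 2.040000
  f(c_1) = f(2.040000) = -8.750336
  f(a) × f(c) ≥ 0, new interval: [2.040000, 3.060000]
Iteration 2:
  c_2 = (2.040000 + 3.060000)/2 = 2.550000
  f(c_2) = f(2.550000) = -3.718625
  f(a) × f(c) ≥ 0, new interval: [2.550000, 3.060000]
Iteration 3:
  c_3 = (2.550000 + 3.060000)/2 = 2.805000
  f(c_3) = f(2.805000) = 0.239810
  f(a) × f(c) < 0, new interval: [2.550000, 2.805000]
Iteration 4:
  c_4 = (2.550000 + 2.805000)/2 = 2.677500
  f(c_4) = f(2.677500) = -1.869986
  f(a) × f(c) ≥ 0, new interval: [2.677500, 2.805000]
Iteration 5:
  c_5 = (2.677500 + 2.805000)/2 = 2.741250
  f(c_5) = f(2.741250) = -0.848510
  f(a) × f(c) ≥ 0, new interval: [2.741250, 2.805000]

After 5 iteration(s), the approximation is c_5 = 2.741250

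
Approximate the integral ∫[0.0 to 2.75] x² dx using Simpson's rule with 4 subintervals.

f(x) = x²
a = 0.0, b = 2.75, n = 4
h = (b - a)/n = 0.687500

Simpson's rule: (h/3)[f(x₀) + 4f(x₁) + 2f(x₂) + ... + f(xₙ)]

x_0 = 0.0000, f(x_0) = 0.000000, coefficient = 1
x_1 = 0.6875, f(x_1) = 0.472656, coefficient = 4
x_2 = 1.3750, f(x_2) = 1.890625, coefficient = 2
x_3 = 2.0625, f(x_3) = 4.253906, coefficient = 4
x_4 = 2.7500, f(x_4) = 7.562500, coefficient = 1

I ≈ (0.687500/3) × 30.250000 = 6.932292
Exact value: 6.932292
Error: 0.000000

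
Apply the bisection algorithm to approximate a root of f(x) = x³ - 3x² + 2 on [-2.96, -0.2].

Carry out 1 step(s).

f(x) = x³ - 3x² + 2
Initial interval: [-2.96, -0.2]

Iteration 1:
  c_1 = (-2.960000 + (-0.200000))/2 = -1.580000
  f(c_1) = f(-1.580000) = -9.433512
  f(a) × f(c) ≥ 0, new interval: [-1.580000, -0.200000]

After 1 iteration(s), the approximation is c_1 = -1.580000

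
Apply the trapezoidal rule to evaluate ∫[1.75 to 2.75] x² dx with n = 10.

f(x) = x²
a = 1.75, b = 2.75, n = 10
h = (b - a)/n = 0.100000

Trapezoidal rule: (h/2)[f(x₀) + 2f(x₁) + 2f(x₂) + ... + f(xₙ)]

x_0 = 1.7500, f(x_0) = 3.062500, coefficient = 1
x_1 = 1.8500, f(x_1) = 3.422500, coefficient = 2
x_2 = 1.9500, f(x_2) = 3.802500, coefficient = 2
x_3 = 2.0500, f(x_3) = 4.202500, coefficient = 2
x_4 = 2.1500, f(x_4) = 4.622500, coefficient = 2
x_5 = 2.2500, f(x_5) = 5.062500, coefficient = 2
x_6 = 2.3500, f(x_6) = 5.522500, coefficient = 2
x_7 = 2.4500, f(x_7) = 6.002500, coefficient = 2
x_8 = 2.5500, f(x_8) = 6.502500, coefficient = 2
x_9 = 2.6500, f(x_9) = 7.022500, coefficient = 2
x_10 = 2.7500, f(x_10) = 7.562500, coefficient = 1

I ≈ (0.100000/2) × 102.950000 = 5.147500
Exact value: 5.145833
Error: 0.001667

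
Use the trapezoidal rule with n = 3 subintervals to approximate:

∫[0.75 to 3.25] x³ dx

f(x) = x³
a = 0.75, b = 3.25, n = 3
h = (b - a)/n = 0.833333

Trapezoidal rule: (h/2)[f(x₀) + 2f(x₁) + 2f(x₂) + ... + f(xₙ)]

x_0 = 0.7500, f(x_0) = 0.421875, coefficient = 1
x_1 = 1.5833, f(x_1) = 3.969329, coefficient = 2
x_2 = 2.4167, f(x_2) = 14.114005, coefficient = 2
x_3 = 3.2500, f(x_3) = 34.328125, coefficient = 1

I ≈ (0.833333/2) × 70.916667 = 29.548611
Exact value: 27.812500
Error: 1.736111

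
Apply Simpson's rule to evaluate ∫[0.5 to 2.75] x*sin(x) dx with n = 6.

f(x) = x*sin(x)
a = 0.5, b = 2.75, n = 6
h = (b - a)/n = 0.375000

Simpson's rule: (h/3)[f(x₀) + 4f(x₁) + 2f(x₂) + ... + f(xₙ)]

x_0 = 0.5000, f(x_0) = 0.239713, coefficient = 1
x_1 = 0.8750, f(x_1) = 0.671601, coefficient = 4
x_2 = 1.2500, f(x_2) = 1.186231, coefficient = 2
x_3 = 1.6250, f(x_3) = 1.622613, coefficient = 4
x_4 = 2.0000, f(x_4) = 1.818595, coefficient = 2
x_5 = 2.3750, f(x_5) = 1.647502, coefficient = 4
x_6 = 2.7500, f(x_6) = 1.049568, coefficient = 1

I ≈ (0.375000/3) × 23.065796 = 2.883224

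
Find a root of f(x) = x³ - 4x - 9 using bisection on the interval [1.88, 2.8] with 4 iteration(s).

f(x) = x³ - 4x - 9
Initial interval: [1.88, 2.8]

Iteration 1:
  c_1 = (1.880000 + 2.800000)/2 = 2.340000
  f(c_1) = f(2.340000) = -5.547096
  f(a) × f(c) ≥ 0, new interval: [2.340000, 2.800000]
Iteration 2:
  c_2 = (2.340000 + 2.800000)/2 = 2.570000
  f(c_2) = f(2.570000) = -2.305407
  f(a) × f(c) ≥ 0, new interval: [2.570000, 2.800000]
Iteration 3:
  c_3 = (2.570000 + 2.800000)/2 = 2.685000
  f(c_3) = f(2.685000) = -0.383231
  f(a) × f(c) ≥ 0, new interval: [2.685000, 2.800000]
Iteration 4:
  c_4 = (2.685000 + 2.800000)/2 = 2.742500
  f(c_4) = f(2.742500) = 0.657182
  f(a) × f(c) < 0, new interval: [2.685000, 2.742500]

After 4 iteration(s), the approximation is c_4 = 2.742500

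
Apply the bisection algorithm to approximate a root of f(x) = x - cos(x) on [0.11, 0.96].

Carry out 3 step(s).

f(x) = x - cos(x)
Initial interval: [0.11, 0.96]

Iteration 1:
  c_1 = (0.110000 + 0.960000)/2 = 0.535000
  f(c_1) = f(0.535000) = -0.325269
  f(a) × f(c) ≥ 0, new interval: [0.535000, 0.960000]
Iteration 2:
  c_2 = (0.535000 + 0.960000)/2 = 0.747500
  f(c_2) = f(0.747500) = 0.014109
  f(a) × f(c) < 0, new interval: [0.535000, 0.747500]
Iteration 3:
  c_3 = (0.535000 + 0.747500)/2 = 0.641250
  f(c_3) = f(0.641250) = -0.160099
  f(a) × f(c) ≥ 0, new interval: [0.641250, 0.747500]

After 3 iteration(s), the approximation is c_3 = 0.641250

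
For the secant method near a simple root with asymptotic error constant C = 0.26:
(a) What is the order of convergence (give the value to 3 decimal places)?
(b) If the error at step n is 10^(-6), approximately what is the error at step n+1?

(a) Secant method has superlinear convergence with order φ = (1+√5)/2 ≈ 1.618.
    This means |e_{n+1}| ≈ C|e_n|^1.618.

(b) With |e_n| = 10^(-6) and C = 0.26:
    |e_{n+1}| ≈ 0.26 × (10^(-6))^1.618 = 0.26 × 10^(-9.71)

(a) ≈ 1.618 (golden ratio); (b) |e_{n+1}| ≈ 5.091e-11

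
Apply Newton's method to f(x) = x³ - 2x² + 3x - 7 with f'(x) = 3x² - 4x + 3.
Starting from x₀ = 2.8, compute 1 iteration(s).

f(x) = x³ - 2x² + 3x - 7
f'(x) = 3x² - 4x + 3
x₀ = 2.8

Newton-Raphson formula: x_{n+1} = x_n - f(x_n)/f'(x_n)

Iteration 1:
  f(2.800000) = 7.672000
  f'(2.800000) = 15.320000
  x_1 = 2.800000 - 7.672000/15.320000 = 2.299217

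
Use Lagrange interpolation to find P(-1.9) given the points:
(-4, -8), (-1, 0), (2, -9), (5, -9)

Lagrange interpolation formula:
P(x) = Σ yᵢ × Lᵢ(x)
where Lᵢ(x) = Π_{j≠i} (x - xⱼ)/(xᵢ - xⱼ)

L_0(-1.9) = (-1.9 - (-1))/(-4 - (-1)) × (-1.9 - 2)/(-4 - 2) × (-1.9 - 5)/(-4 - 5) = 0.149500
L_1(-1.9) = (-1.9 - (-4))/(-1 - (-4)) × (-1.9 - 2)/(-1 - 2) × (-1.9 - 5)/(-1 - 5) = 1.046500
L_2(-1.9) = (-1.9 - (-4))/(2 - (-4)) × (-1.9 - (-1))/(2 - (-1)) × (-1.9 - 5)/(2 - 5) = -0.241500
L_3(-1.9) = (-1.9 - (-4))/(5 - (-4)) × (-1.9 - (-1))/(5 - (-1)) × (-1.9 - 2)/(5 - 2) = 0.045500

P(-1.9) = (-8)×L_0(-1.9) + 0×L_1(-1.9) + (-9)×L_2(-1.9) + (-9)×L_3(-1.9)
P(-1.9) = 0.568000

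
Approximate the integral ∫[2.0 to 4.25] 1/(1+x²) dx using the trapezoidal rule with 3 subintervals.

f(x) = 1/(1+x²)
a = 2.0, b = 4.25, n = 3
h = (b - a)/n = 0.750000

Trapezoidal rule: (h/2)[f(x₀) + 2f(x₁) + 2f(x₂) + ... + f(xₙ)]

x_0 = 2.0000, f(x_0) = 0.200000, coefficient = 1
x_1 = 2.7500, f(x_1) = 0.116788, coefficient = 2
x_2 = 3.5000, f(x_2) = 0.075472, coefficient = 2
x_3 = 4.2500, f(x_3) = 0.052459, coefficient = 1

I ≈ (0.750000/2) × 0.636979 = 0.238867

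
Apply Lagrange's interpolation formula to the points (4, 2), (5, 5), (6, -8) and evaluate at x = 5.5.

Lagrange interpolation formula:
P(x) = Σ yᵢ × Lᵢ(x)
where Lᵢ(x) = Π_{j≠i} (x - xⱼ)/(xᵢ - xⱼ)

L_0(5.5) = (5.5 - 5)/(4 - 5) × (5.5 - 6)/(4 - 6) = -0.125000
L_1(5.5) = (5.5 - 4)/(5 - 4) × (5.5 - 6)/(5 - 6) = 0.750000
L_2(5.5) = (5.5 - 4)/(6 - 4) × (5.5 - 5)/(6 - 5) = 0.375000

P(5.5) = 2×L_0(5.5) + 5×L_1(5.5) + (-8)×L_2(5.5)
P(5.5) = 0.500000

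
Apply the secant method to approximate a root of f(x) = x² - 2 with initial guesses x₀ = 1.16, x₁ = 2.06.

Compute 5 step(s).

f(x) = x² - 2
x₀ = 1.16, x₁ = 2.06

Secant formula: x_{n+1} = x_n - f(x_n)(x_n - x_{n-1})/(f(x_n) - f(x_{n-1}))

Iteration 1:
  f(1.160000) = -0.654400
  f(2.060000) = 2.243600
  x_2 = 2.060000 - 2.243600×(2.060000 - 1.160000)/(2.243600 - (-0.654400))
       = 1.363230
Iteration 2:
  f(2.060000) = 2.243600
  f(1.363230) = -0.141604
  x_3 = 1.363230 - (-0.141604)×(1.363230 - 2.060000)/(-0.141604 - 2.243600)
       = 1.404596
Iteration 3:
  f(1.363230) = -0.141604
  f(1.404596) = -0.027111
  x_4 = 1.404596 - (-0.027111)×(1.404596 - 1.363230)/(-0.027111 - (-0.141604))
       = 1.414391
Iteration 4:
  f(1.404596) = -0.027111
  f(1.414391) = 0.000501
  x_5 = 1.414391 - 0.000501×(1.414391 - 1.404596)/(0.000501 - (-0.027111))
       = 1.414213
Iteration 5:
  f(1.414391) = 0.000501
  f(1.414213) = -0.000002
  x_6 = 1.414213 - (-0.000002)×(1.414213 - 1.414391)/(-0.000002 - 0.000501)
       = 1.414214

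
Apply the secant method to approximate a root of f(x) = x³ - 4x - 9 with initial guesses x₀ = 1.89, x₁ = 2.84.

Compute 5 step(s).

f(x) = x³ - 4x - 9
x₀ = 1.89, x₁ = 2.84

Secant formula: x_{n+1} = x_n - f(x_n)(x_n - x_{n-1})/(f(x_n) - f(x_{n-1}))

Iteration 1:
  f(1.890000) = -9.808731
  f(2.840000) = 2.546304
  x_2 = 2.840000 - 2.546304×(2.840000 - 1.890000)/(2.546304 - (-9.808731))
       = 2.644210
Iteration 2:
  f(2.840000) = 2.546304
  f(2.644210) = -1.088925
  x_3 = 2.644210 - (-1.088925)×(2.644210 - 2.840000)/(-1.088925 - 2.546304)
       = 2.702859
Iteration 3:
  f(2.644210) = -1.088925
  f(2.702859) = -0.065850
  x_4 = 2.702859 - (-0.065850)×(2.702859 - 2.644210)/(-0.065850 - (-1.088925))
       = 2.706634
Iteration 4:
  f(2.702859) = -0.065850
  f(2.706634) = 0.001898
  x_5 = 2.706634 - 0.001898×(2.706634 - 2.702859)/(0.001898 - (-0.065850))
       = 2.706528
Iteration 5:
  f(2.706634) = 0.001898
  f(2.706528) = -0.000003
  x_6 = 2.706528 - (-0.000003)×(2.706528 - 2.706634)/(-0.000003 - 0.001898)
       = 2.706528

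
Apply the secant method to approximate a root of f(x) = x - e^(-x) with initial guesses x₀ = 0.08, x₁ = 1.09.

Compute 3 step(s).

f(x) = x - e^(-x)
x₀ = 0.08, x₁ = 1.09

Secant formula: x_{n+1} = x_n - f(x_n)(x_n - x_{n-1})/(f(x_n) - f(x_{n-1}))

Iteration 1:
  f(0.080000) = -0.843116
  f(1.090000) = 0.753784
  x_2 = 1.090000 - 0.753784×(1.090000 - 0.080000)/(0.753784 - (-0.843116))
       = 0.613250
Iteration 2:
  f(1.090000) = 0.753784
  f(0.613250) = 0.071663
  x_3 = 0.613250 - 0.071663×(0.613250 - 1.090000)/(0.071663 - 0.753784)
       = 0.563164
Iteration 3:
  f(0.613250) = 0.071663
  f(0.563164) = -0.006241
  x_4 = 0.563164 - (-0.006241)×(0.563164 - 0.613250)/(-0.006241 - 0.071663)
       = 0.567176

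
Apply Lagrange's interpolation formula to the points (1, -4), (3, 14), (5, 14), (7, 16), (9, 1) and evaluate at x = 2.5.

Lagrange interpolation formula:
P(x) = Σ yᵢ × Lᵢ(x)
where Lᵢ(x) = Π_{j≠i} (x - xⱼ)/(xᵢ - xⱼ)

L_0(2.5) = (2.5 - 3)/(1 - 3) × (2.5 - 5)/(1 - 5) × (2.5 - 7)/(1 - 7) × (2.5 - 9)/(1 - 9) = 0.095215
L_1(2.5) = (2.5 - 1)/(3 - 1) × (2.5 - 5)/(3 - 5) × (2.5 - 7)/(3 - 7) × (2.5 - 9)/(3 - 9) = 1.142578
L_2(2.5) = (2.5 - 1)/(5 - 1) × (2.5 - 3)/(5 - 3) × (2.5 - 7)/(5 - 7) × (2.5 - 9)/(5 - 9) = -0.342773
L_3(2.5) = (2.5 - 1)/(7 - 1) × (2.5 - 3)/(7 - 3) × (2.5 - 5)/(7 - 5) × (2.5 - 9)/(7 - 9) = 0.126953
L_4(2.5) = (2.5 - 1)/(9 - 1) × (2.5 - 3)/(9 - 3) × (2.5 - 5)/(9 - 5) × (2.5 - 7)/(9 - 7) = -0.021973

P(2.5) = (-4)×L_0(2.5) + 14×L_1(2.5) + 14×L_2(2.5) + 16×L_3(2.5) + 1×L_4(2.5)
P(2.5) = 12.825684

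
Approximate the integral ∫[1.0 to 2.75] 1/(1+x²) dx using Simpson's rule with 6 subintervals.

f(x) = 1/(1+x²)
a = 1.0, b = 2.75, n = 6
h = (b - a)/n = 0.291667

Simpson's rule: (h/3)[f(x₀) + 4f(x₁) + 2f(x₂) + ... + f(xₙ)]

x_0 = 1.0000, f(x_0) = 0.500000, coefficient = 1
x_1 = 1.2917, f(x_1) = 0.374756, coefficient = 4
x_2 = 1.5833, f(x_2) = 0.285149, coefficient = 2
x_3 = 1.8750, f(x_3) = 0.221453, coefficient = 4
x_4 = 2.1667, f(x_4) = 0.175610, coefficient = 2
x_5 = 2.4583, f(x_5) = 0.141977, coefficient = 4
x_6 = 2.7500, f(x_6) = 0.116788, coefficient = 1

I ≈ (0.291667/3) × 4.491049 = 0.436630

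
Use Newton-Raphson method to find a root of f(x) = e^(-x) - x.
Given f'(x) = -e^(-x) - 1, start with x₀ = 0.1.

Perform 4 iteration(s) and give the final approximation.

f(x) = e^(-x) - x
f'(x) = -e^(-x) - 1
x₀ = 0.1

Newton-Raphson formula: x_{n+1} = x_n - f(x_n)/f'(x_n)

Iteration 1:
  f(0.100000) = 0.804837
  f'(0.100000) = -1.904837
  x_1 = 0.100000 - 0.804837/(-1.904837) = 0.522523
Iteration 2:
  f(0.522523) = 0.070500
  f'(0.522523) = -1.593023
  x_2 = 0.522523 - 0.070500/(-1.593023) = 0.566778
Iteration 3:
  f(0.566778) = 0.000572
  f'(0.566778) = -1.567350
  x_3 = 0.566778 - 0.000572/(-1.567350) = 0.567143
Iteration 4:
  f(0.567143) = 0.000000
  f'(0.567143) = -1.567143
  x_4 = 0.567143 - 0.000000/(-1.567143) = 0.567143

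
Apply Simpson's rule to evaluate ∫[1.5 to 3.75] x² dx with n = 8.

f(x) = x²
a = 1.5, b = 3.75, n = 8
h = (b - a)/n = 0.281250

Simpson's rule: (h/3)[f(x₀) + 4f(x₁) + 2f(x₂) + ... + f(xₙ)]

x_0 = 1.5000, f(x_0) = 2.250000, coefficient = 1
x_1 = 1.7812, f(x_1) = 3.172852, coefficient = 4
x_2 = 2.0625, f(x_2) = 4.253906, coefficient = 2
x_3 = 2.3438, f(x_3) = 5.493164, coefficient = 4
x_4 = 2.6250, f(x_4) = 6.890625, coefficient = 2
x_5 = 2.9062, f(x_5) = 8.446289, coefficient = 4
x_6 = 3.1875, f(x_6) = 10.160156, coefficient = 2
x_7 = 3.4688, f(x_7) = 12.032227, coefficient = 4
x_8 = 3.7500, f(x_8) = 14.062500, coefficient = 1

I ≈ (0.281250/3) × 175.500000 = 16.453125
Exact value: 16.453125
Error: 0.000000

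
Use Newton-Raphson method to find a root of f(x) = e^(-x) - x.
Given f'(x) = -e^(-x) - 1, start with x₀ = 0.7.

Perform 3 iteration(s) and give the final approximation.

f(x) = e^(-x) - x
f'(x) = -e^(-x) - 1
x₀ = 0.7

Newton-Raphson formula: x_{n+1} = x_n - f(x_n)/f'(x_n)

Iteration 1:
  f(0.700000) = -0.203415
  f'(0.700000) = -1.496585
  x_1 = 0.700000 - (-0.203415)/(-1.496585) = 0.564081
Iteration 2:
  f(0.564081) = 0.004802
  f'(0.564081) = -1.568883
  x_2 = 0.564081 - 0.004802/(-1.568883) = 0.567142
Iteration 3:
  f(0.567142) = 0.000003
  f'(0.567142) = -1.567144
  x_3 = 0.567142 - 0.000003/(-1.567144) = 0.567143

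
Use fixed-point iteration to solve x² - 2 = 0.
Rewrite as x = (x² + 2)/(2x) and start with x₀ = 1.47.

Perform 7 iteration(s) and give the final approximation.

Equation: x² - 2 = 0
Fixed-point form: x = (x² + 2)/(2x)
x₀ = 1.47

x_1 = g(1.470000) = 1.415272
x_2 = g(1.415272) = 1.414214
x_3 = g(1.414214) = 1.414214
x_4 = g(1.414214) = 1.414214
x_5 = g(1.414214) = 1.414214
x_6 = g(1.414214) = 1.414214
x_7 = g(1.414214) = 1.414214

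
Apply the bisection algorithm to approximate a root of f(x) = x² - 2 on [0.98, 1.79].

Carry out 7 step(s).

f(x) = x² - 2
Initial interval: [0.98, 1.79]

Iteration 1:
  c_1 = (0.980000 + 1.790000)/2 = 1.385000
  f(c_1) = f(1.385000) = -0.081775
  f(a) × f(c) ≥ 0, new interval: [1.385000, 1.790000]
Iteration 2:
  c_2 = (1.385000 + 1.790000)/2 = 1.587500
  f(c_2) = f(1.587500) = 0.520156
  f(a) × f(c) < 0, new interval: [1.385000, 1.587500]
Iteration 3:
  c_3 = (1.385000 + 1.587500)/2 = 1.486250
  f(c_3) = f(1.486250) = 0.208939
  f(a) × f(c) < 0, new interval: [1.385000, 1.486250]
Iteration 4:
  c_4 = (1.385000 + 1.486250)/2 = 1.435625
  f(c_4) = f(1.435625) = 0.061019
  f(a) × f(c) < 0, new interval: [1.385000, 1.435625]
Iteration 5:
  c_5 = (1.385000 + 1.435625)/2 = 1.410312
  f(c_5) = f(1.410312) = -0.011019
  f(a) × f(c) ≥ 0, new interval: [1.410312, 1.435625]
Iteration 6:
  c_6 = (1.410312 + 1.435625)/2 = 1.422969
  f(c_6) = f(1.422969) = 0.024840
  f(a) × f(c) < 0, new interval: [1.410312, 1.422969]
Iteration 7:
  c_7 = (1.410312 + 1.422969)/2 = 1.416641
  f(c_7) = f(1.416641) = 0.006871
  f(a) × f(c) < 0, new interval: [1.410312, 1.416641]

After 7 iteration(s), the approximation is c_7 = 1.416641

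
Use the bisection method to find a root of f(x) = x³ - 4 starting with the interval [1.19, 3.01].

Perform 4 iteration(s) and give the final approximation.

f(x) = x³ - 4
Initial interval: [1.19, 3.01]

Iteration 1:
  c_1 = (1.190000 + 3.010000)/2 = 2.100000
  f(c_1) = f(2.100000) = 5.261000
  f(a) × f(c) < 0, new interval: [1.190000, 2.100000]
Iteration 2:
  c_2 = (1.190000 + 2.100000)/2 = 1.645000
  f(c_2) = f(1.645000) = 0.451411
  f(a) × f(c) < 0, new interval: [1.190000, 1.645000]
Iteration 3:
  c_3 = (1.190000 + 1.645000)/2 = 1.417500
  f(c_3) = f(1.417500) = -1.151808
  f(a) × f(c) ≥ 0, new interval: [1.417500, 1.645000]
Iteration 4:
  c_4 = (1.417500 + 1.645000)/2 = 1.531250
  f(c_4) = f(1.531250) = -0.409637
  f(a) × f(c) ≥ 0, new interval: [1.531250, 1.645000]

After 4 iteration(s), the approximation is c_4 = 1.531250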